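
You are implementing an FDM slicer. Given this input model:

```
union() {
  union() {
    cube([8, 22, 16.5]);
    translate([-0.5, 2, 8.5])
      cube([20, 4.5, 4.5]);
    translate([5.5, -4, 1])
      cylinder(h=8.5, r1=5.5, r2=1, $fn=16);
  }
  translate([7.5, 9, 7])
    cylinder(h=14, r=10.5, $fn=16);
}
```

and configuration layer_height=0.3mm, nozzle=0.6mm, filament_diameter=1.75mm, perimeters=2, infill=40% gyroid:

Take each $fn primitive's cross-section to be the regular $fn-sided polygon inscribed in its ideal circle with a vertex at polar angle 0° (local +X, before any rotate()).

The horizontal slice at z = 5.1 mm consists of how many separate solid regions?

At z = 5.1 mm: the cube is present — its section is the full 8×22 rectangle; the cube at (-0.5, 2) is absent (z outside [8.5, 13]); the cone at (5.5, -4): at t=0.482 of its height the radius interpolates to r₁+(r₂−r₁)t = 3.329, giving a regular 16-gon of that circumradius; Merging all regions: the 2 present regions are separate (no shared area or edge), so areas and boundary lengths simply add and each stays a separate island — 2 connected regions; the cylinder at (7.5, 9) does not reach this height (z outside [7, 21]); Taking the union: only the result so far is present, so the union is just that shape — 2 connected regions. The result has 2 disconnected regions.

2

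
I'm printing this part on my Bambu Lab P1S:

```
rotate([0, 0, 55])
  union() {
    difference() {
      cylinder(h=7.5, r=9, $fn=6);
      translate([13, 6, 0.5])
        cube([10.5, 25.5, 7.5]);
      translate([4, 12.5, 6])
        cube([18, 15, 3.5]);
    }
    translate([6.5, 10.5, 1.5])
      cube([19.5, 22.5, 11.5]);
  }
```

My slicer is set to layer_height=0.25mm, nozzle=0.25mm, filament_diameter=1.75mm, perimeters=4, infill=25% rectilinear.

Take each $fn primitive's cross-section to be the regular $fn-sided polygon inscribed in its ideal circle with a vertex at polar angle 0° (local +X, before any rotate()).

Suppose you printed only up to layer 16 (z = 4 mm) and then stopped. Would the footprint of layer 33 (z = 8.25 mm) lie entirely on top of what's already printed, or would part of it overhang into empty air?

entirely on top

Compare the two slices. At z = 4: the r=9 cylinder gives a regular 6-gon of circumradius 9 (constant along its height) (area = (6/2)·9.000²·sin(360°/6) = 210.44 mm²); the cube at (13, 6) is present — its section is the full 10.5×25.5 rectangle (area 267.75 mm²); the cube at (4, 12.5) is absent (z outside [6, 9.5]); Subtracting the remaining from the first: starting from the r=9 cylinder (210.44 mm²), the 10.5×25.5 cube at (13, 6) misses the remaining region (no effect) — area = 210.44 mm²; the cube at (6.5, 10.5) is present — its section is the full 19.5×22.5 rectangle (area 438.75 mm²); Taking the union: the 2 present regions are separate (no shared area or edge), so areas and boundary lengths simply add and each stays a separate island — area = 649.19 mm²; (rotated 55° about Z; rotation is an isometry so areas/perimeters/island counts are preserved). At z = 8.25: the cylinder is absent (z outside [0, 7.5]); the cube at (13, 6) is absent (z outside [0.5, 8]); the 18×15 cube at (4, 12.5) contributes its full rectangle (area 270.00 mm²); After the difference (first − rest): the first operand is absent here, so nothing remains; the cube at (6.5, 10.5) is present — its section is the full 19.5×22.5 rectangle (area 438.75 mm²); Merging all regions: only the 19.5×22.5 cube at (6.5, 10.5) is present, so the union is just that shape — area = 438.75 mm²; (rotated 55° about Z; rotation is an isometry so areas/perimeters/island counts are preserved). Checking containment: the cross-section at z = 8.25 is a subset of the cross-section at z = 4.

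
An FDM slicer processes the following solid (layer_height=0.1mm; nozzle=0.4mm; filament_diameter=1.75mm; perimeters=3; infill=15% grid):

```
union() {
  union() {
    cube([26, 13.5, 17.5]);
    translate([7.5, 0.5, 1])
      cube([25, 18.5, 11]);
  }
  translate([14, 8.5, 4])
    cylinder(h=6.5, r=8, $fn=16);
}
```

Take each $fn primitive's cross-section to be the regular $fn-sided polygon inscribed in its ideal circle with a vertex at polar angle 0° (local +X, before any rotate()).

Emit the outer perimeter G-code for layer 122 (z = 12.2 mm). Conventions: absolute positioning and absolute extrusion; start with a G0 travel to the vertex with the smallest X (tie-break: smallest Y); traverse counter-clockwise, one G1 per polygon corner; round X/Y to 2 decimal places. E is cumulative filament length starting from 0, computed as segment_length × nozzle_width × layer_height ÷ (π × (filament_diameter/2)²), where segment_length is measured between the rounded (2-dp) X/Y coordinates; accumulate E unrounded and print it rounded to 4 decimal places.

G0 X0.00 Y0.00 Z12.20
G1 X26.00 Y0.00 E0.4324
G1 X26.00 Y13.50 E0.6569
G1 X0.00 Y13.50 E1.0893
G1 X0.00 Y0.00 E1.3138

At z = 12.2 mm: the 26×13.5 cube contributes its full rectangle; the cube at (7.5, 0.5) is absent (z outside [1, 12]); Combining (union): only the 26×13.5 cube is present, so the union is just that shape — 1 connected region; the cylinder at (14, 8.5) is absent (z outside [4, 10.5]); Combining (union): only that combined region is present, so the union is just that shape — 1 connected region. The outline is a single polygon with 4 vertices. Extrusion per mm of travel: 0.4 × 0.1 / (π × 0.875²) = 0.016630. Accumulating E over each segment gives final E = 1.3138.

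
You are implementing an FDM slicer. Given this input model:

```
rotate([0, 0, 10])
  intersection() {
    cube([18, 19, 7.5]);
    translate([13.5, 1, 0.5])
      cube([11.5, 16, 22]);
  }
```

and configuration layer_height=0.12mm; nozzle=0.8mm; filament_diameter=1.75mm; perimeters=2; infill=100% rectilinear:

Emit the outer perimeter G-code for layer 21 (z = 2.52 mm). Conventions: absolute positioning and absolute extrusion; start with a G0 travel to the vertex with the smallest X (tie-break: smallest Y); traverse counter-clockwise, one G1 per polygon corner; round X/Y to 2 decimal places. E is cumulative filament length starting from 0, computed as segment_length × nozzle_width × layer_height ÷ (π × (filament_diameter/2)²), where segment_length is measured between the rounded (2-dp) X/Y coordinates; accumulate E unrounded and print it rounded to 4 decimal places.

G0 X10.34 Y19.09 Z2.52
G1 X13.12 Y3.33 E0.6387
G1 X17.55 Y4.11 E0.8183
G1 X14.77 Y19.87 E1.4570
G1 X10.34 Y19.09 E1.6365

At z = 2.52 mm: the 18×19 cube contributes its full rectangle; the 11.5×16 cube at (13.5, 1) contributes its full rectangle; Keeping only the common overlap: the 11.5×16 cube at (13.5, 1) partially overlaps the 18×19 cube; clipping to the common part keeps 72.00 mm² — 1 connected region; (rotated 10° about Z; rotation is an isometry so areas/perimeters/island counts are preserved). The outline is a single polygon with 4 vertices. Extrusion per mm of travel: 0.8 × 0.12 / (π × 0.875²) = 0.039912. Accumulating E over each segment gives final E = 1.6365.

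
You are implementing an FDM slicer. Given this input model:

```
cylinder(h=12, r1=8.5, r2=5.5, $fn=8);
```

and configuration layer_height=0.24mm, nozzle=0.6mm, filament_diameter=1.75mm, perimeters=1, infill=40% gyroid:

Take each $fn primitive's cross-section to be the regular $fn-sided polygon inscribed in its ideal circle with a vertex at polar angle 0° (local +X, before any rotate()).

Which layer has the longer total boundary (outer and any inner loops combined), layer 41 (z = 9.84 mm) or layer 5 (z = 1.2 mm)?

Layer 41 (z = 9.84): the cone: at t=0.820 of its height the radius interpolates to r₁+(r₂−r₁)t = 6.040, giving a regular 8-gon of that circumradius (perimeter = 2·8·6.040·sin(180°/8) = 36.98 mm). So its perimeter = 36.98 mm. Layer 5 (z = 1.2): the cone contributes a regular 8-gon of circumradius 8.200 (interpolated between r1=8.5 and r2=5.5 at t=0.100) (perimeter = 2·8·8.200·sin(180°/8) = 50.21 mm). So its perimeter = 50.21 mm. Layer 5 is larger (50.21 vs 36.98 mm).

layer 5 (z = 1.2 mm)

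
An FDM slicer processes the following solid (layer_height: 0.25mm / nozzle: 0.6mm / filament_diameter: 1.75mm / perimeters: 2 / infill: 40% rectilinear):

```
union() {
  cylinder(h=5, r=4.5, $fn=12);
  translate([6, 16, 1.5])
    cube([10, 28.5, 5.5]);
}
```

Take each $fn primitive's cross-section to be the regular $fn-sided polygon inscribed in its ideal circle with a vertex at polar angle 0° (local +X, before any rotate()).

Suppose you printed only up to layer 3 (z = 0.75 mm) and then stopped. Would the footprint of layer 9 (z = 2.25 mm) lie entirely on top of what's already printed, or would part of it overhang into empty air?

part overhangs

Compare the two slices. At z = 0.75: the r=4.5 cylinder gives a regular 12-gon of circumradius 4.5 (constant along its height) (area = (12/2)·4.500²·sin(360°/12) = 60.75 mm²); the cube at (6, 16) does not reach this height (z outside [1.5, 7]); Combining (union): only the r=4.5 cylinder is present, so the union is just that shape — area = 60.75 mm². At z = 2.25: the r=4.5 cylinder contributes a regular 12-gon of circumradius 4.5 (area = (12/2)·4.500²·sin(360°/12) = 60.75 mm²); the 10×28.5 cube at (6, 16) contributes its full rectangle (area 285.00 mm²); Taking the union: the 2 present regions are separate (no shared area or edge), so areas and boundary lengths simply add and each stays a separate island — area = 345.75 mm². Checking containment: at z = 2.25 the cross-section extends beyond the z = 0.75 cross-section by about 285.00 mm².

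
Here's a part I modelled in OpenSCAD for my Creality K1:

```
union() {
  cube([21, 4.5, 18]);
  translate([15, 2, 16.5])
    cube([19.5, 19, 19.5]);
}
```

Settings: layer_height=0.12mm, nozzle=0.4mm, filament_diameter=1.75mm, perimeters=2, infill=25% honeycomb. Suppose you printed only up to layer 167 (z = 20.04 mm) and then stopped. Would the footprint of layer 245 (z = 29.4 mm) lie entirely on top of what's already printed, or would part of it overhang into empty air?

entirely on top

Compare the two slices. At z = 20.04: the cube is absent (z outside [0, 18]); the cube at (15, 2) (footprint 19.5×19) is included at this height (area 370.50 mm²); Taking the union: only the 19.5×19 cube at (15, 2) is present, so the union is just that shape — area = 370.50 mm². At z = 29.4: the cube does not reach this height (z outside [0, 18]); the cube at (15, 2) (footprint 19.5×19) is included at this height (area 370.50 mm²); Taking the union: only the 19.5×19 cube at (15, 2) is present, so the union is just that shape — area = 370.50 mm². Checking containment: the cross-section at z = 29.4 is a subset of the cross-section at z = 20.04.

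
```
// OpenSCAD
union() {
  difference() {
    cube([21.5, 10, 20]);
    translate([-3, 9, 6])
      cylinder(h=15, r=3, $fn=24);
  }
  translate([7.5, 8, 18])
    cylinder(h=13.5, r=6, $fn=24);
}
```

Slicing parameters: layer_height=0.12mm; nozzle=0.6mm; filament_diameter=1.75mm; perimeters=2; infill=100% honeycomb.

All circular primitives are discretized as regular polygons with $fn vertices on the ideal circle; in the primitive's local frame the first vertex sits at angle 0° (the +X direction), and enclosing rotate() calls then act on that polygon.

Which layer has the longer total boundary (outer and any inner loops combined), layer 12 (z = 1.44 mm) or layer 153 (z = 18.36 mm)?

layer 153 (z = 18.36 mm)

Layer 12 (z = 1.44): the cube is present — its section is the full 21.5×10 rectangle (perimeter 63.00 mm); the cylinder at (-3, 9) is absent (z outside [6, 21]); After the difference (first − rest): none of the subtracted shapes is present at this height, so the 21.5×10 cube is unchanged — boundary = 63.00 mm; the cylinder at (7.5, 8) is not intersected at this z (z outside [18, 31.5]); Combining (union): only the result so far is present, so the union is just that shape — boundary = 63.00 mm. So its perimeter = 63.00 mm. Layer 153 (z = 18.36): the cube is present — its section is the full 21.5×10 rectangle (perimeter 63.00 mm); the cylinder at (-3, 9): section is a regular 24-gon, circumradius r=3 (perimeter = 2·24·3.000·sin(180°/24) = 18.80 mm); After the difference (first − rest): starting from the 21.5×10 cube, the r=3 cylinder at (-3, 9) misses the remaining region (no effect) — boundary = 63.00 mm; the cylinder at (7.5, 8): section is a regular 24-gon, circumradius r=6 (perimeter = 2·24·6.000·sin(180°/24) = 37.59 mm); Merging all regions: the regions partially overlap (shared area 79.32 mm²), so the edge portions inside another operand are dropped and the merged outline is re-measured after clipping — boundary = 66.47 mm. So its perimeter = 66.47 mm. Layer 153 is larger (66.47 vs 63.00 mm).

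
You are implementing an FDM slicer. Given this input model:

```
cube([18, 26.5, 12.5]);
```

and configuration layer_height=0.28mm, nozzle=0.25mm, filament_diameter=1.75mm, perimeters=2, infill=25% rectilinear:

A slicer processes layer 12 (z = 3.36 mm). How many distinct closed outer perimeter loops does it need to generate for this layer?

1

At z = 3.36 mm: the cube is present — its section is the full 18×26.5 rectangle. The result has 1 disconnected region.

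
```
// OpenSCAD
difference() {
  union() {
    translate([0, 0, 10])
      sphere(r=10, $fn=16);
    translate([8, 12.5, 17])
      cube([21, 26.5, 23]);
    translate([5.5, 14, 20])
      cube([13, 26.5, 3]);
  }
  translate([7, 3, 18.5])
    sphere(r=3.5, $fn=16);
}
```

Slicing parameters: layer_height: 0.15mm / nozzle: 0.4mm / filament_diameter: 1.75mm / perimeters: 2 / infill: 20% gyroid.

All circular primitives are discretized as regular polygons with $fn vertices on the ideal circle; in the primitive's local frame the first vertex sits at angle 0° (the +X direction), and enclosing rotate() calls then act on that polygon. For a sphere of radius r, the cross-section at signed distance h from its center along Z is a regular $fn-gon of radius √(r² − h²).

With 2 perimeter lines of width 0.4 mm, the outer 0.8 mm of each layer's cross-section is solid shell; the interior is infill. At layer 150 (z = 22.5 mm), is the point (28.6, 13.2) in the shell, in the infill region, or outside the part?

shell

At z = 22.5 mm: the sphere does not reach this height (|z−center|=12.500 > r=10); the cube at (8, 12.5) (footprint 21×26.5) is included at this height; the 13×26.5 cube at (5.5, 14) contributes its full rectangle; Taking the union: the regions partially overlap (shared area 262.50 mm²), so overlapping operands fuse into one piece — 1 connected region; the sphere at (7, 3) does not reach this height (|z−center|=4.000 > r=3.5); Subtracting the remaining from the first: none of the subtracted shapes is present at this height, so that combined region is unchanged — 1 connected region. Overall, the cross-section is a single solid region. The nearest boundary edge runs (29.00, 39.00)→(29.00, 12.50); distance from the point to it = 0.40 mm. The point is inside the cross-section, 0.40 mm from the nearest boundary — within the 0.8 mm shell band (2 × 0.4).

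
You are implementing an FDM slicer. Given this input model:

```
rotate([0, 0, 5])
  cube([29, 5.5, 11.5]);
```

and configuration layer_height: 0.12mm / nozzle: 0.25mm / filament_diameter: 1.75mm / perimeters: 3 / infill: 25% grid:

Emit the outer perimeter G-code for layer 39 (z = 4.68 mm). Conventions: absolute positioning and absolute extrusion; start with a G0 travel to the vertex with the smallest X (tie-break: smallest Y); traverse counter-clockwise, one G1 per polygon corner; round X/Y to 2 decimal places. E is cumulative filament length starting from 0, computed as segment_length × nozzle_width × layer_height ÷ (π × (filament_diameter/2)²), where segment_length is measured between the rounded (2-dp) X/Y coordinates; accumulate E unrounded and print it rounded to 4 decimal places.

G0 X-0.48 Y5.48 Z4.68
G1 X0.00 Y0.00 E0.0686
G1 X28.89 Y2.53 E0.4303
G1 X28.41 Y8.01 E0.4989
G1 X-0.48 Y5.48 E0.8606

At z = 4.68 mm: the cube (footprint 29×5.5) is included at this height; (rotated 5° about Z; rotation is an isometry so areas/perimeters/island counts are preserved). The outline is a single polygon with 4 vertices. Extrusion per mm of travel: 0.25 × 0.12 / (π × 0.875²) = 0.012473. Accumulating E over each segment gives final E = 0.8606.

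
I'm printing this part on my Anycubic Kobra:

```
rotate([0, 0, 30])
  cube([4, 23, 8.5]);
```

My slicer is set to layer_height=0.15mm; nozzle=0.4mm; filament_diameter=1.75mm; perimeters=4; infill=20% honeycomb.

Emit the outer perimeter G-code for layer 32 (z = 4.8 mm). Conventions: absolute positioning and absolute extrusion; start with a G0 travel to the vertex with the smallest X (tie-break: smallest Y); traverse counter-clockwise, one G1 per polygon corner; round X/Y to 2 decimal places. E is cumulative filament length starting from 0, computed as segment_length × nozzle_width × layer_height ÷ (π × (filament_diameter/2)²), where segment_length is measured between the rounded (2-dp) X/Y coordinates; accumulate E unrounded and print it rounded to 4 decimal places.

At z = 4.8 mm: the cube (footprint 4×23) is included at this height; (whole slice rotated 30° about Z — lengths, areas and connectivity unchanged). The outline is a single polygon with 4 vertices. Extrusion per mm of travel: 0.4 × 0.15 / (π × 0.875²) = 0.024945. Accumulating E over each segment gives final E = 1.3469.

G0 X-11.50 Y19.92 Z4.80
G1 X0.00 Y0.00 E0.5738
G1 X3.46 Y2.00 E0.6735
G1 X-8.04 Y21.92 E1.2472
G1 X-11.50 Y19.92 E1.3469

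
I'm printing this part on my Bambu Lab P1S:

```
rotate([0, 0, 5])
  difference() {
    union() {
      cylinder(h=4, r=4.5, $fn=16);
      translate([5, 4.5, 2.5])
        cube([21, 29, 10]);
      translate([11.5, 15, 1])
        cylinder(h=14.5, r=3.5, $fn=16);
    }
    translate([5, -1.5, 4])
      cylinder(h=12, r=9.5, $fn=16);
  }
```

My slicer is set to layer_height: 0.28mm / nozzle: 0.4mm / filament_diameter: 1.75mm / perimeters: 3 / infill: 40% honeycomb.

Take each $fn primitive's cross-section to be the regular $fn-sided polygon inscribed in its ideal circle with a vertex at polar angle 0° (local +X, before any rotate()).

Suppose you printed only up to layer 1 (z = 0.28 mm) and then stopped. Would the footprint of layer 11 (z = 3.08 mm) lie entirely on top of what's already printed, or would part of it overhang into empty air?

part overhangs

Compare the two slices. At z = 0.28: the cylinder: section is a regular 16-gon, circumradius r=4.5 (area = (16/2)·4.500²·sin(360°/16) = 61.99 mm²); the cube at (5, 4.5) is not intersected at this z (z outside [2.5, 12.5]); the cylinder at (11.5, 15) does not reach this height (z outside [1, 15.5]); Merging all regions: only the r=4.5 cylinder is present, so the union is just that shape — area = 61.99 mm²; the cylinder at (5, -1.5) is absent (z outside [4, 16]); After the difference (first − rest): none of the subtracted shapes is present at this height, so the result so far is unchanged — area = 61.99 mm²; (whole slice rotated 5° about Z — lengths, areas and connectivity unchanged). At z = 3.08: the cylinder: section is a regular 16-gon, circumradius r=4.5 (area = (16/2)·4.500²·sin(360°/16) = 61.99 mm²); the cube at (5, 4.5) (footprint 21×29) is included at this height (area 609.00 mm²); the r=3.5 cylinder at (11.5, 15) gives a regular 16-gon of circumradius 3.5 (constant along its height) (area = (16/2)·3.500²·sin(360°/16) = 37.50 mm²); Combining (union): the regions partially overlap — summed areas 708.50 mm² minus the doubly-counted overlap 37.50 mm² gives 670.99 mm² — area = 670.99 mm²; the cylinder at (5, -1.5) is absent (z outside [4, 16]); After the difference (first − rest): none of the subtracted shapes is present at this height, so that combined region is unchanged — area = 670.99 mm²; (whole slice rotated 5° about Z — lengths, areas and connectivity unchanged). Checking containment: at z = 3.08 the cross-section extends beyond the z = 0.28 cross-section by about 609.00 mm².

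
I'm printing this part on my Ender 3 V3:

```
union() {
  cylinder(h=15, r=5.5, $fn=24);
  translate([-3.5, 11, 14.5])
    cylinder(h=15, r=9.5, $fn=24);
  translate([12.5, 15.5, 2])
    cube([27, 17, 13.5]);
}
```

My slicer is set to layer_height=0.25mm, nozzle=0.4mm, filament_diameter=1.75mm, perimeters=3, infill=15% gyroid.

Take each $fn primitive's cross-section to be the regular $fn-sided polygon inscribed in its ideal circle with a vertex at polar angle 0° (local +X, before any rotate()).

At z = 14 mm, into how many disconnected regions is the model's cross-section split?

2

At z = 14 mm: the r=5.5 cylinder contributes a regular 24-gon of circumradius 5.5; the cylinder at (-3.5, 11) is absent (z outside [14.5, 29.5]); the cube at (12.5, 15.5) (footprint 27×17) is included at this height; Merging all regions: the 2 present regions are separate (no shared area or edge), so areas and boundary lengths simply add and each stays a separate island — 2 connected regions. The result has 2 disconnected regions.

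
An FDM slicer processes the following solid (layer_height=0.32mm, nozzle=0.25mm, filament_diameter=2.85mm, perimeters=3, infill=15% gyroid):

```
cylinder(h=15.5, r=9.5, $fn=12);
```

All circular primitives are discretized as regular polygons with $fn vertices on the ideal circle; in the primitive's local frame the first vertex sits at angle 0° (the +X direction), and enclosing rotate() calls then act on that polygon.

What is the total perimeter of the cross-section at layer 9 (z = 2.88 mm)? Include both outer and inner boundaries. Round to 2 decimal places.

59.01 mm

At z = 2.88 mm: the cylinder: section is a regular 12-gon, circumradius r=9.5 (perimeter = 2·12·9.500·sin(180°/12) = 59.01 mm). Overall, the cross-section is a single solid region. Total boundary length (outer) = 59.01 mm.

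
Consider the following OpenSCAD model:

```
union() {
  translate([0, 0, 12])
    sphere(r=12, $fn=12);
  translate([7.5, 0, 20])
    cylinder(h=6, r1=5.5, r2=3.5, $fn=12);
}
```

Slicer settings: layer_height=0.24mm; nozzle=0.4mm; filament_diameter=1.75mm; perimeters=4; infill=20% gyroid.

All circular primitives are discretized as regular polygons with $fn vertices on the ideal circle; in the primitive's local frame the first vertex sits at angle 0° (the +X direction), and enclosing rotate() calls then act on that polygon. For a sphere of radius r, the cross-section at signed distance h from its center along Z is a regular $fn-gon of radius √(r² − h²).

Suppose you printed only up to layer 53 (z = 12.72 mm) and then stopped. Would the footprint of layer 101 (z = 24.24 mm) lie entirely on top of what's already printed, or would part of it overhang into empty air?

Compare the two slices. At z = 12.72: the r=12 sphere slices to a regular 12-gon of circumradius 11.978 (√(r²−h²) with h=0.72 from center) (area = (12/2)·11.978²·sin(360°/12) = 430.44 mm²); the cone at (7.5, 0) is absent (z outside [20, 26]); Taking the union: only the r=12 sphere is present, so the union is just that shape — area = 430.44 mm². At z = 24.24: the sphere is absent (|z−center|=12.240 > r=12); the cone at (7.5, 0) contributes a regular 12-gon of circumradius 4.087 (interpolated between r1=5.5 and r2=3.5 at t=0.707) (area = (12/2)·4.087²·sin(360°/12) = 50.10 mm²); Merging all regions: only the cone at (7.5, 0) is present, so the union is just that shape — area = 50.10 mm². Checking containment: the cross-section at z = 24.24 is a subset of the cross-section at z = 12.72.

entirely on top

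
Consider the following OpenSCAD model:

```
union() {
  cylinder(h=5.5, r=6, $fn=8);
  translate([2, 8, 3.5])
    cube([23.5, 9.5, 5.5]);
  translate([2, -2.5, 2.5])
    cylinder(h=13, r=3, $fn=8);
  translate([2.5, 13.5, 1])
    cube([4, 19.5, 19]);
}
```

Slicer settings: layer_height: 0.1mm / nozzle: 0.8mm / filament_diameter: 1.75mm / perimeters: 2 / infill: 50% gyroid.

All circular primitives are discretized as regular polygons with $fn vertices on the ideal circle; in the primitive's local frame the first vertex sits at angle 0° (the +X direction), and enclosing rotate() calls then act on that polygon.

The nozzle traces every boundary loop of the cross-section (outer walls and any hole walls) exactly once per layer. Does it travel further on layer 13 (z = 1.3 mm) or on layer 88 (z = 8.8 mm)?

layer 88 (z = 8.8 mm)

Layer 13 (z = 1.3): the r=6 cylinder contributes a regular 8-gon of circumradius 6 (perimeter = 2·8·6.000·sin(180°/8) = 36.74 mm); the cube at (2, 8) does not reach this height (z outside [3.5, 9]); the cylinder at (2, -2.5) is absent (z outside [2.5, 15.5]); the cube at (2.5, 13.5) (footprint 4×19.5) is included at this height (perimeter 47.00 mm); Merging all regions: the 2 present regions are separate (no shared area or edge), so areas and boundary lengths simply add and each stays a separate island — boundary = 83.74 mm. So its perimeter = 83.74 mm. Layer 88 (z = 8.8): the cylinder does not reach this height (z outside [0, 5.5]); the cube at (2, 8) (footprint 23.5×9.5) is included at this height (perimeter 66.00 mm); the r=3 cylinder at (2, -2.5) gives a regular 8-gon of circumradius 3 (constant along its height) (perimeter = 2·8·3.000·sin(180°/8) = 18.37 mm); the 4×19.5 cube at (2.5, 13.5) contributes its full rectangle (perimeter 47.00 mm); Merging all regions: the regions partially overlap (shared area 16.00 mm²), so the edge portions inside another operand are dropped and the merged outline is re-measured after clipping — boundary = 115.37 mm. So its perimeter = 115.37 mm. Layer 88 is larger (115.37 vs 83.74 mm).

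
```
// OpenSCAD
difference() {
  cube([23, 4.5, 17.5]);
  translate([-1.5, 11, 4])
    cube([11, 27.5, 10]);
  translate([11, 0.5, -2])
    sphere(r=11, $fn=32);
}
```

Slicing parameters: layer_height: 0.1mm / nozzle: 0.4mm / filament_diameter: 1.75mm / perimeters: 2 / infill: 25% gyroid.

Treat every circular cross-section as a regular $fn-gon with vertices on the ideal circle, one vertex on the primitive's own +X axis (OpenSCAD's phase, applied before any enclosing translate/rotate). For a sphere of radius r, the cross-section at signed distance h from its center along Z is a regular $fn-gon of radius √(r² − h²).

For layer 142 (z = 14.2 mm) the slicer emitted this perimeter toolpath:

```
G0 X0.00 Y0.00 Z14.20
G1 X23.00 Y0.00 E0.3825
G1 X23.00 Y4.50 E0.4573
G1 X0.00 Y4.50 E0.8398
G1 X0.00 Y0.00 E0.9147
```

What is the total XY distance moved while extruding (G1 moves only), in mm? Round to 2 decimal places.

55.00 mm

Sum the Euclidean lengths of each G1 segment: total = 55.00 mm.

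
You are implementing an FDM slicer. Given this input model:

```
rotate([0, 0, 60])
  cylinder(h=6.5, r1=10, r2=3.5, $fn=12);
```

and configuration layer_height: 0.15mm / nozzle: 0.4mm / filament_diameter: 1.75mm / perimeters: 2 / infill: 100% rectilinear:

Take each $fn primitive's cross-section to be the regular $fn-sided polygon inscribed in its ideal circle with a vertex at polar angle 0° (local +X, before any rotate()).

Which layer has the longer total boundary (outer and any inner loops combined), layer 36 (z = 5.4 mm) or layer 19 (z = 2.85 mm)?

Layer 36 (z = 5.4): the cone: at t=0.831 of its height the radius interpolates to r₁+(r₂−r₁)t = 4.600, giving a regular 12-gon of that circumradius (perimeter = 2·12·4.600·sin(180°/12) = 28.57 mm); (whole slice rotated 60° about Z — lengths, areas and connectivity unchanged). So its perimeter = 28.57 mm. Layer 19 (z = 2.85): the cone: at t=0.438 of its height the radius interpolates to r₁+(r₂−r₁)t = 7.150, giving a regular 12-gon of that circumradius (perimeter = 2·12·7.150·sin(180°/12) = 44.41 mm); (rotated 60° about Z; rotation is an isometry so areas/perimeters/island counts are preserved). So its perimeter = 44.41 mm. Layer 19 is larger (44.41 vs 28.57 mm).

layer 19 (z = 2.85 mm)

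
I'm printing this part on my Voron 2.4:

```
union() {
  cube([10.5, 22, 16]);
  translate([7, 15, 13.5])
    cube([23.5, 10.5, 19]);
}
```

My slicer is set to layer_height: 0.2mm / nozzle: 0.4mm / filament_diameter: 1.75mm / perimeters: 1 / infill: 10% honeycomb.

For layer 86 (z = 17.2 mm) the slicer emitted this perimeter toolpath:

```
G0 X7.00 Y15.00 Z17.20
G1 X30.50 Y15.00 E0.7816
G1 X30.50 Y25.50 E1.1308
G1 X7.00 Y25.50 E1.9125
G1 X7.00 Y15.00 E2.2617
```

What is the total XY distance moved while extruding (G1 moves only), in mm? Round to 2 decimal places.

Sum the Euclidean lengths of each G1 segment: total = 68.00 mm.

68.00 mm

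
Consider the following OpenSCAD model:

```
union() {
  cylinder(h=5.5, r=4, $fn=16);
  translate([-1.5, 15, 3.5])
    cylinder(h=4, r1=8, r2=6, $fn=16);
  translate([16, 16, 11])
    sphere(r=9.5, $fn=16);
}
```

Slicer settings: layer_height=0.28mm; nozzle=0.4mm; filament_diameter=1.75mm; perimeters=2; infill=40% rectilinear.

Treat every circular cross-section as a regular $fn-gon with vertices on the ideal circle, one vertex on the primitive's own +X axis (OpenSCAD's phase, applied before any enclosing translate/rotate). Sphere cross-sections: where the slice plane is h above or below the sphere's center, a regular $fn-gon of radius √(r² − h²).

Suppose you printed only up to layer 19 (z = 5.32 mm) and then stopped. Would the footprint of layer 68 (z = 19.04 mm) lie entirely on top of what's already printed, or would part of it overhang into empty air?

entirely on top

Compare the two slices. At z = 5.32: the r=4 cylinder contributes a regular 16-gon of circumradius 4 (area = (16/2)·4.000²·sin(360°/16) = 48.98 mm²); the cone at (-1.5, 15): at t=0.455 of its height the radius interpolates to r₁+(r₂−r₁)t = 7.090, giving a regular 16-gon of that circumradius (area = (16/2)·7.090²·sin(360°/16) = 153.89 mm²); the r=9.5 sphere at (16, 16) contributes a regular 16-gon of circumradius √(9.5²−5.68²) = 7.615 (area = (16/2)·7.615²·sin(360°/16) = 177.53 mm²); Combining (union): the 3 present regions are separate (no shared area or edge), so areas and boundary lengths simply add and each stays a separate island — area = 380.40 mm². At z = 19.04: the cylinder is absent (z outside [0, 5.5]); the cone at (-1.5, 15) does not reach this height (z outside [3.5, 7.5]); the sphere at (16, 16): section is a regular 16-gon, circumradius = √(r²−h²) = √(9.5²−8.04²) = 5.060 (area = (16/2)·5.060²·sin(360°/16) = 78.40 mm²); Combining (union): only the r=9.5 sphere at (16, 16) is present, so the union is just that shape — area = 78.40 mm². Checking containment: the cross-section at z = 19.04 is a subset of the cross-section at z = 5.32.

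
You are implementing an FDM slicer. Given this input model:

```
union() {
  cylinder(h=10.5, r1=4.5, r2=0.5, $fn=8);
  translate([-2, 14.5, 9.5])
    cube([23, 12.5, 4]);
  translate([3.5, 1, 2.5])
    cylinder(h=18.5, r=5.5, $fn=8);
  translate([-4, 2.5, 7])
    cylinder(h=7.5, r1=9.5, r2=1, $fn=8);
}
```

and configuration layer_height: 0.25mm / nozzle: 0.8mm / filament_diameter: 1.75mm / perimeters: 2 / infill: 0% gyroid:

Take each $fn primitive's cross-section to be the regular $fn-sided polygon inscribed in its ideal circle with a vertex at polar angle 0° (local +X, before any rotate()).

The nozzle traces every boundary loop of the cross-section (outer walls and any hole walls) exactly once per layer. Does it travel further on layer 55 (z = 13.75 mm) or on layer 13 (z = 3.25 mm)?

layer 55 (z = 13.75 mm)

Layer 55 (z = 13.75): the cone is not intersected at this z (z outside [0, 10.5]); the cube at (-2, 14.5) is not intersected at this z (z outside [9.5, 13.5]); the r=5.5 cylinder at (3.5, 1) contributes a regular 8-gon of circumradius 5.5 (perimeter = 2·8·5.500·sin(180°/8) = 33.68 mm); the cone at (-4, 2.5) (r1=9.5→r2=1) has section circumradius 1.850 here — a regular 8-gon (perimeter = 2·8·1.850·sin(180°/8) = 11.33 mm); Taking the union: the 2 present regions are separate (no shared area or edge), so areas and boundary lengths simply add and each stays a separate island — boundary = 45.00 mm. So its perimeter = 45.00 mm. Layer 13 (z = 3.25): the cone contributes a regular 8-gon of circumradius 3.262 (interpolated between r1=4.5 and r2=0.5 at t=0.310) (perimeter = 2·8·3.262·sin(180°/8) = 19.97 mm); the cube at (-2, 14.5) does not reach this height (z outside [9.5, 13.5]); the r=5.5 cylinder at (3.5, 1) gives a regular 8-gon of circumradius 5.5 (constant along its height) (perimeter = 2·8·5.500·sin(180°/8) = 33.68 mm); the cone at (-4, 2.5) is not intersected at this z (z outside [7, 14.5]); Merging all regions: the regions partially overlap (shared area 22.88 mm²), so the edge portions inside another operand are dropped and the merged outline is re-measured after clipping — boundary = 35.77 mm. So its perimeter = 35.77 mm. Layer 55 is larger (45.00 vs 35.77 mm).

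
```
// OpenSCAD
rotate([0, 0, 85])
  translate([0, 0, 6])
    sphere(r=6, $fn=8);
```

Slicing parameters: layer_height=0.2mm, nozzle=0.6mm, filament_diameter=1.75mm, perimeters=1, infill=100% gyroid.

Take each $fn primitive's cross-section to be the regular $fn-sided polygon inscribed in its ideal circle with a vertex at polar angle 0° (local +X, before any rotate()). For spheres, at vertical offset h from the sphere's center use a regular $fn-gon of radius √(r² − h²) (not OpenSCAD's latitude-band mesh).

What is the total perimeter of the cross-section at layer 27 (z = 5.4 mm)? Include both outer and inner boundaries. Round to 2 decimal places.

36.55 mm

At z = 5.4 mm: the r=6 sphere slices to a regular 8-gon of circumradius 5.970 (√(r²−h²) with h=0.6 from center) (perimeter = 2·8·5.970·sin(180°/8) = 36.55 mm); (rotated 85° about Z; rotation is an isometry so areas/perimeters/island counts are preserved). Overall, the cross-section is a single solid region. Total boundary length (outer) = 36.55 mm.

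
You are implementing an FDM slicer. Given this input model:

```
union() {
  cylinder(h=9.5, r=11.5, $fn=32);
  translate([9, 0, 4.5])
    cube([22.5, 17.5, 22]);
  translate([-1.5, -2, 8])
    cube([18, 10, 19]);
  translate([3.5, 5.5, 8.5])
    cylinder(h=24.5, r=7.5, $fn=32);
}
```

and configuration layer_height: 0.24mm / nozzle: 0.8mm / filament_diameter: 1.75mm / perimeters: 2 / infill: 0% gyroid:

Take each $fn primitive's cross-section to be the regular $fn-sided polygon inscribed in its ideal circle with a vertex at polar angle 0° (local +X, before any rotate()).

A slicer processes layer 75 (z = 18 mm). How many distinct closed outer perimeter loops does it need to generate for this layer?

1

At z = 18 mm: the cylinder does not reach this height (z outside [0, 9.5]); the 22.5×17.5 cube at (9, 0) contributes its full rectangle; the cube at (-1.5, -2) is present — its section is the full 18×10 rectangle; the r=7.5 cylinder at (3.5, 5.5) contributes a regular 32-gon of circumradius 7.5; Combining (union): the regions partially overlap (shared area 171.37 mm²), so overlapping operands fuse into one piece — 1 connected region. The result has 1 disconnected region.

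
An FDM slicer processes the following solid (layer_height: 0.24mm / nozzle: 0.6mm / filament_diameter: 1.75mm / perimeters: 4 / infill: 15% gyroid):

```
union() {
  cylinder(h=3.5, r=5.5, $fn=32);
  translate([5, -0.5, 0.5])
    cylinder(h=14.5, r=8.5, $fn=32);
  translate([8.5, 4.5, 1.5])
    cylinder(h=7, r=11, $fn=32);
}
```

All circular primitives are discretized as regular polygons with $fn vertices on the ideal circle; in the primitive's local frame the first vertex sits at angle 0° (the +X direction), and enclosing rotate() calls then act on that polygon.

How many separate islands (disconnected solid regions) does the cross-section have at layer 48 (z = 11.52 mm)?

1

At z = 11.52 mm: the cylinder is not intersected at this z (z outside [0, 3.5]); the cylinder at (5, -0.5): section is a regular 32-gon, circumradius r=8.5; the cylinder at (8.5, 4.5) is absent (z outside [1.5, 8.5]); Merging all regions: only the r=8.5 cylinder at (5, -0.5) is present, so the union is just that shape — 1 connected region. Overall, the cross-section is a single solid region. Island count = 1.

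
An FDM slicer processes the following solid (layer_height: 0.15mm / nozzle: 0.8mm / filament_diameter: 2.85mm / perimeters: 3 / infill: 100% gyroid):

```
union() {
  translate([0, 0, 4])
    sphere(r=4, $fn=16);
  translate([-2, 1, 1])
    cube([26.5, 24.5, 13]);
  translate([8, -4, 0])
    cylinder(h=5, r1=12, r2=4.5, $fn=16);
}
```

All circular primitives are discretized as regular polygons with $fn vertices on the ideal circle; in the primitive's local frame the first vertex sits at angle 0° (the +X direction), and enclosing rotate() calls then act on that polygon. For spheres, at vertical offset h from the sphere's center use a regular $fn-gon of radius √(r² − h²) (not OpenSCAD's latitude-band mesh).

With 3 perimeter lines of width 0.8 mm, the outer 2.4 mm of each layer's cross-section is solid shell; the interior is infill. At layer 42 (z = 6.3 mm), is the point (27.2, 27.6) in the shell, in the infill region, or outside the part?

At z = 6.3 mm: the r=4 sphere contributes a regular 16-gon of circumradius √(4²−2.3²) = 3.273; the 26.5×24.5 cube at (-2, 1) contributes its full rectangle; the cone at (8, -4) is not intersected at this z (z outside [0, 5]); Taking the union: the regions partially overlap (shared area 9.04 mm²), so overlapping operands fuse into one piece — 1 connected region. Overall, the cross-section is a single solid region. The nearest boundary edge runs (-2.00, 25.50)→(24.50, 25.50); distance from the point to it = 3.42 mm. The point is not inside any of the regions above, so it lies outside the cross-section (3.42 mm from the nearest boundary).

outside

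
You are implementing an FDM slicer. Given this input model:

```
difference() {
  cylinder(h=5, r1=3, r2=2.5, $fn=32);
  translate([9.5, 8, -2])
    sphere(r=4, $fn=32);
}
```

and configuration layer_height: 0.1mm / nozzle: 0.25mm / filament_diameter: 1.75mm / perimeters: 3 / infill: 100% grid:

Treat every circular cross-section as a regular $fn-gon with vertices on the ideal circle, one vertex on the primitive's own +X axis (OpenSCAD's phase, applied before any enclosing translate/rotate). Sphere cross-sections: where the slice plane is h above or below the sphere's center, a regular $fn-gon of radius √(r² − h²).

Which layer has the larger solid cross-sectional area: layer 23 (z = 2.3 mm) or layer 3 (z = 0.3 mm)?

layer 3 (z = 0.3 mm)

Layer 23 (z = 2.3): the cone (r1=3→r2=2.5) has section circumradius 2.770 here — a regular 32-gon (area = (32/2)·2.770²·sin(360°/32) = 23.95 mm²); the sphere at (9.5, 8) does not reach this height (|z−center|=4.300 > r=4); Subtracting the remaining from the first: none of the subtracted shapes is present at this height, so the cone is unchanged — area = 23.95 mm². So its area = 23.95 mm². Layer 3 (z = 0.3): the cone: at t=0.060 of its height the radius interpolates to r₁+(r₂−r₁)t = 2.970, giving a regular 32-gon of that circumradius (area = (32/2)·2.970²·sin(360°/32) = 27.53 mm²); the r=4 sphere at (9.5, 8) contributes a regular 32-gon of circumradius √(4²−2.3²) = 3.273 (area = (32/2)·3.273²·sin(360°/32) = 33.43 mm²); Subtracting the remaining from the first: starting from the cone (27.53 mm²), the r=4 sphere at (9.5, 8) misses the remaining region (no effect) — area = 27.53 mm². So its area = 27.53 mm². Layer 3 is larger (27.53 vs 23.95 mm²).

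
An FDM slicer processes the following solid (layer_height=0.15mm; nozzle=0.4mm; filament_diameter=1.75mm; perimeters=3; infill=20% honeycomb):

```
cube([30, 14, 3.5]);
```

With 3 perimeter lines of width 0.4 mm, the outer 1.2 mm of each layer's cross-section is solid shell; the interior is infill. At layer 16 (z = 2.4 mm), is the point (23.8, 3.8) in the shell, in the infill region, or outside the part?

infill

At z = 2.4 mm: the cube is present — its section is the full 30×14 rectangle. Overall, the cross-section is a single solid region. The nearest boundary edge runs (0.00, 0.00)→(30.00, 0.00); distance from the point to it = 3.80 mm. The point is inside the cross-section and 3.80 mm from the nearest boundary — more than the 1.2 mm shell width (3 × 0.4), so it's in the infill interior.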